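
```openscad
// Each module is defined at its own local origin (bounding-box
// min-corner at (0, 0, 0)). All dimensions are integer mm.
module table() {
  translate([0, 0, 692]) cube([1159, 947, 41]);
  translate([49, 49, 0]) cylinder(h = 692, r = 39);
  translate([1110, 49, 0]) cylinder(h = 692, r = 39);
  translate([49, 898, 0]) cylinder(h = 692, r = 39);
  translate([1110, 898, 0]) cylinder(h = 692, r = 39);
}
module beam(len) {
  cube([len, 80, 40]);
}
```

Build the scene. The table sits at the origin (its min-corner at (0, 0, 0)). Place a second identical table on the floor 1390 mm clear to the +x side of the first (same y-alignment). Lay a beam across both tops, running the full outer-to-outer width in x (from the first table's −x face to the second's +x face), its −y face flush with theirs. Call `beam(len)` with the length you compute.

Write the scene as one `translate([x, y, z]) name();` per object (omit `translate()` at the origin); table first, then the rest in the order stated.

table();
translate([2549, 0, 0]) table();
translate([0, 0, 733]) beam(3708);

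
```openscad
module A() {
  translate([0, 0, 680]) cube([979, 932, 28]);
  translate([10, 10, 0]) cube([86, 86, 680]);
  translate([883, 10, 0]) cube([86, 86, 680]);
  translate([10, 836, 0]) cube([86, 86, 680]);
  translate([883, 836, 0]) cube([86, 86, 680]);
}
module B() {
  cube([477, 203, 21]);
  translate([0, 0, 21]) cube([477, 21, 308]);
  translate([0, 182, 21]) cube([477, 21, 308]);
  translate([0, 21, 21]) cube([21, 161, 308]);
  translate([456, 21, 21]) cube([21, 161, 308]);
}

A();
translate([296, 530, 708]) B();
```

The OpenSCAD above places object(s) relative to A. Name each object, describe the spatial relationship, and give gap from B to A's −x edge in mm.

A is a table. B is an open box. The open box is on top of the table. The gap from the open box to the table's −x edge is 296 mm.

The open box's min-x is at 296; the table's min-x is 0; gap = 296 mm.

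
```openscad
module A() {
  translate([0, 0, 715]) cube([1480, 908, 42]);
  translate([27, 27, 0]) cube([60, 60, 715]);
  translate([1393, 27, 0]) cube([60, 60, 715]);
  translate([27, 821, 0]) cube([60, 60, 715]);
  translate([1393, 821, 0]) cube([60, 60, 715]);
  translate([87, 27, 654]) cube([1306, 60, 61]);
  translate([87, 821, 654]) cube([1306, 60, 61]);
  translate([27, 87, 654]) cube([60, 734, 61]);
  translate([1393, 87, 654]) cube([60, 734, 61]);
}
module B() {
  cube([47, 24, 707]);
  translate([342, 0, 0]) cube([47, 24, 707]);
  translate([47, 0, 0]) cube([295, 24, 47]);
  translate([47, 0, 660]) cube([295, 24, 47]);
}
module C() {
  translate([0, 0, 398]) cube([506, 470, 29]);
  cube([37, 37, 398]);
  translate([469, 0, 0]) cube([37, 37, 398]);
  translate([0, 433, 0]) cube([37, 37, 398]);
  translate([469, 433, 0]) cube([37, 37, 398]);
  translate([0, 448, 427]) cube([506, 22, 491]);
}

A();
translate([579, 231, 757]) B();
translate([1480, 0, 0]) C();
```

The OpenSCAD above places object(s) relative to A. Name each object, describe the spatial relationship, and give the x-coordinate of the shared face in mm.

The table's +x face and the chair's −x face are both at x = 1480 mm.

A is a table. B is a picture frame. C is a chair. The picture frame is on top of the table. The chair is against the table's +x side, with their −y faces flush. The x-coordinate of the shared face is 1480 mm.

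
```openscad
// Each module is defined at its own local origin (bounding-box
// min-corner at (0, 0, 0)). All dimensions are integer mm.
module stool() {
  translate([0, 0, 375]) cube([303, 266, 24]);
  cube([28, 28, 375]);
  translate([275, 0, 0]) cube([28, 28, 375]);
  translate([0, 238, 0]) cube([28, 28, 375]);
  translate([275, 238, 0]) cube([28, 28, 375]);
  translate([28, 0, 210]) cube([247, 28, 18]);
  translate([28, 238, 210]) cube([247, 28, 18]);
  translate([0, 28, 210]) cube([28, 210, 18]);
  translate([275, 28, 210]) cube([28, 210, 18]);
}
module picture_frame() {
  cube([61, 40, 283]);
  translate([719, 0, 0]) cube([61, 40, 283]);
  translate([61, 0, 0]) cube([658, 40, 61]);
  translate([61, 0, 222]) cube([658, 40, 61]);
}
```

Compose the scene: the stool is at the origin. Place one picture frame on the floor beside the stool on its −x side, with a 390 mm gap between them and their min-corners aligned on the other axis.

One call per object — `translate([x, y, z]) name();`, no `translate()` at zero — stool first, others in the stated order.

stool();
translate([-1170, 0, 0]) picture_frame();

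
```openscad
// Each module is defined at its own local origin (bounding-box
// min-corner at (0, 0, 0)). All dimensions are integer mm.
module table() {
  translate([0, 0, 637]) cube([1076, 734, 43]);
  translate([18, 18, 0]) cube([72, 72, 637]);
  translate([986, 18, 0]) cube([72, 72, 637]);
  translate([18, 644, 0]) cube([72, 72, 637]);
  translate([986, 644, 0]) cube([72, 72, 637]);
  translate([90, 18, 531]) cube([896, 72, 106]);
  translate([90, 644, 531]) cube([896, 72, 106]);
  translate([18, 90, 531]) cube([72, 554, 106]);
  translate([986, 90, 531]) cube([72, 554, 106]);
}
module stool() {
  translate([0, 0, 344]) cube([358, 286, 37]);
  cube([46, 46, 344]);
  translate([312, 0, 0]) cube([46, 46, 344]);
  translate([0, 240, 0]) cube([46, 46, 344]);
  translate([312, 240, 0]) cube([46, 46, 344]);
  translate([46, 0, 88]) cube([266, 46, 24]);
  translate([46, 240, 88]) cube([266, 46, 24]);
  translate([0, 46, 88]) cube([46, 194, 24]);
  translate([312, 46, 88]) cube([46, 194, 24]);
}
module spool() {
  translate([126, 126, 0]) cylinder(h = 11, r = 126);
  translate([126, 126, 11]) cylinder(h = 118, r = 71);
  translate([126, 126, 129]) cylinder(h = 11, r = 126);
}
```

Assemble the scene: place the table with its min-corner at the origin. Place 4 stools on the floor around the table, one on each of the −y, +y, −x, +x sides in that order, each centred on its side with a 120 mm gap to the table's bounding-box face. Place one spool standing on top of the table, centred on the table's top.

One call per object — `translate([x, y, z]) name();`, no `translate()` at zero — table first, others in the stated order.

table();
translate([359, -406, 0]) stool();
translate([359, 854, 0]) stool();
translate([-478, 224, 0]) stool();
translate([1196, 224, 0]) stool();
translate([412, 241, 680]) spool();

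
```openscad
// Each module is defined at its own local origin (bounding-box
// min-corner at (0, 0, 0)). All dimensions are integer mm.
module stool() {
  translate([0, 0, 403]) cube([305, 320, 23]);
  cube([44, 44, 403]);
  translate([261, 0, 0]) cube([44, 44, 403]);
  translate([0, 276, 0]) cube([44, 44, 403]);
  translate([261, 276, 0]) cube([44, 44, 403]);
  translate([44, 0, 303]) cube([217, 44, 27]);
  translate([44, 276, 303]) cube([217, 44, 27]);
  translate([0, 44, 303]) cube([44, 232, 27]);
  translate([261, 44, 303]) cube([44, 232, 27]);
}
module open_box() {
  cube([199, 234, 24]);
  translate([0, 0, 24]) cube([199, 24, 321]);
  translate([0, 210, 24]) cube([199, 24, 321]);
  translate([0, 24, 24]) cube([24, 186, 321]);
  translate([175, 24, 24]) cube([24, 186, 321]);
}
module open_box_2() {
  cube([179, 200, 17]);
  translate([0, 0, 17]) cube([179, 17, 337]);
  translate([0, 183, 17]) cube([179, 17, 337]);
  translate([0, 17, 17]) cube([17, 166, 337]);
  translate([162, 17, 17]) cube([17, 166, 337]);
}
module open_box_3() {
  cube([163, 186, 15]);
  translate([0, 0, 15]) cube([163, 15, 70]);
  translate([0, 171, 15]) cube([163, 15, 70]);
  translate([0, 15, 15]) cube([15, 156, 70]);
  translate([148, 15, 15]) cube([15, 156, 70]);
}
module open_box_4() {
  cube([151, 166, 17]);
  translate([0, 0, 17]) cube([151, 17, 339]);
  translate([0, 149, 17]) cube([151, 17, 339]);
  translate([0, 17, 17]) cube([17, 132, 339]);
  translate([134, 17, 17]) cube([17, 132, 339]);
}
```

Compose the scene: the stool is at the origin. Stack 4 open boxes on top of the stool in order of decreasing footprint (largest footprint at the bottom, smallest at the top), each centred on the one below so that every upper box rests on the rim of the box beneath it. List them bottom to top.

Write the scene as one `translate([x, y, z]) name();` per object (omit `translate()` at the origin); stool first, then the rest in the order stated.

stool();
translate([53, 43, 426]) open_box();
translate([63, 60, 771]) open_box_2();
translate([71, 67, 1125]) open_box_3();
translate([77, 77, 1210]) open_box_4();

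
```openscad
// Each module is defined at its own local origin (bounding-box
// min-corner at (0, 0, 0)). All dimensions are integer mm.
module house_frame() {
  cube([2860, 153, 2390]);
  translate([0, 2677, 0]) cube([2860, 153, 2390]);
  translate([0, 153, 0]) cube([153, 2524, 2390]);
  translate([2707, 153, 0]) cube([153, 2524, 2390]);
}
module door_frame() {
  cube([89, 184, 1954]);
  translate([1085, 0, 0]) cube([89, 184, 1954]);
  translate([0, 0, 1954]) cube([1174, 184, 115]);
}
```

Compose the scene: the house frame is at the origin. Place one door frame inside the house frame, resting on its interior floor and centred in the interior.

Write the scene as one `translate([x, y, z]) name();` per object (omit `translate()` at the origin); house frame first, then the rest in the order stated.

house_frame();
translate([843, 1323, 0]) door_frame();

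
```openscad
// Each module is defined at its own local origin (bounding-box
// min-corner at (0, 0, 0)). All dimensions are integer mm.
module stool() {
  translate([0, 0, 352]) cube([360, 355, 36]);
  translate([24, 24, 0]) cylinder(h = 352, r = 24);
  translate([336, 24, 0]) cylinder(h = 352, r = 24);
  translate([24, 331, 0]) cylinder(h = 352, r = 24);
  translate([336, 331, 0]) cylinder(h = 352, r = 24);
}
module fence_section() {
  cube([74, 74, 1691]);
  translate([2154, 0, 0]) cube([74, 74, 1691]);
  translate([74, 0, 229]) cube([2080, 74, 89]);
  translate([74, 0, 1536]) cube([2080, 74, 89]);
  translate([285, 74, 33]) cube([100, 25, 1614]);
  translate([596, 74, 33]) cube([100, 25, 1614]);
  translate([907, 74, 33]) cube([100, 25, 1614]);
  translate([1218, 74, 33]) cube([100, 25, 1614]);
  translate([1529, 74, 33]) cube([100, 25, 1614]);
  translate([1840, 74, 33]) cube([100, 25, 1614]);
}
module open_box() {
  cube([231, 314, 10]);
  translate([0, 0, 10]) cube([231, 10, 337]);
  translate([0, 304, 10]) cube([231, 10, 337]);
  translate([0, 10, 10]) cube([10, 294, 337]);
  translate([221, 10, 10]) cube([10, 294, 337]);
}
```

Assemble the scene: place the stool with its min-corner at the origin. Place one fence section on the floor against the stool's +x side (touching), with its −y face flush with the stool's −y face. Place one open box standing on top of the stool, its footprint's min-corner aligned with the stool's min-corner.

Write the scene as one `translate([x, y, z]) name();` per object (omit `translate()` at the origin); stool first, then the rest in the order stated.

stool();
translate([360, 0, 0]) fence_section();
translate([0, 0, 388]) open_box();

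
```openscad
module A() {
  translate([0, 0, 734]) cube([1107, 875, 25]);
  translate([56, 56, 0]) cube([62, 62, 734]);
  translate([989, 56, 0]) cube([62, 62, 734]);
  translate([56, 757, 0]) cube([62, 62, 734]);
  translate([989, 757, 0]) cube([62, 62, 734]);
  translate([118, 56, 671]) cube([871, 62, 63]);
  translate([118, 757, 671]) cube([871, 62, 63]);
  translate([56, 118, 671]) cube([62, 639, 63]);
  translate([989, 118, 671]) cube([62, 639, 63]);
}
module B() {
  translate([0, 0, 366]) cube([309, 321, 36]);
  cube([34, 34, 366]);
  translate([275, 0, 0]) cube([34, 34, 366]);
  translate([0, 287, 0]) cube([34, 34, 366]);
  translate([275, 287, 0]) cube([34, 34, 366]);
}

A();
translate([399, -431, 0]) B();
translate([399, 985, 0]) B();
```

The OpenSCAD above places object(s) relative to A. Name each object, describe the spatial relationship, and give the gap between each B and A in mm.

A is a table. B is a stool. Two stools sit around the table at the −y, +y sides. The gap between each stool and the table is 110 mm.

Each stool's nearest face is 110 mm from the table's bounding box.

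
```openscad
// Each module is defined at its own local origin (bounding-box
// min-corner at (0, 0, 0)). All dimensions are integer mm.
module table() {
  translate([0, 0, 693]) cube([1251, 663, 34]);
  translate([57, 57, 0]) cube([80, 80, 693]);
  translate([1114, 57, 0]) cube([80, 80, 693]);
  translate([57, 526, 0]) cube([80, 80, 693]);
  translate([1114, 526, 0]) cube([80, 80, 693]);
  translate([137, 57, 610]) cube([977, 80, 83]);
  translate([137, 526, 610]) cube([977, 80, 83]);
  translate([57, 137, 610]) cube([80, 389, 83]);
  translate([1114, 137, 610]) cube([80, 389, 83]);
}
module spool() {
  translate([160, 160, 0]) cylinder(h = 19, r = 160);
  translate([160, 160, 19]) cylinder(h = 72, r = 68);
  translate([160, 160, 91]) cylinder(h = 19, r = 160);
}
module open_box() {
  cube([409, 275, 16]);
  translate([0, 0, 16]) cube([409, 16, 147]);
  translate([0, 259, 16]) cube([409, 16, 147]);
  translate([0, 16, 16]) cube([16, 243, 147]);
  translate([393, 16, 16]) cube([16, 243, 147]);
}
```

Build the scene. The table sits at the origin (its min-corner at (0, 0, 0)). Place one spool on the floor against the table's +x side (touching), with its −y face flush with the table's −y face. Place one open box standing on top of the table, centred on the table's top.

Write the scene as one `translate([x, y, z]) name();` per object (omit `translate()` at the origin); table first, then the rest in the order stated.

table();
translate([1251, 0, 0]) spool();
translate([421, 194, 727]) open_box();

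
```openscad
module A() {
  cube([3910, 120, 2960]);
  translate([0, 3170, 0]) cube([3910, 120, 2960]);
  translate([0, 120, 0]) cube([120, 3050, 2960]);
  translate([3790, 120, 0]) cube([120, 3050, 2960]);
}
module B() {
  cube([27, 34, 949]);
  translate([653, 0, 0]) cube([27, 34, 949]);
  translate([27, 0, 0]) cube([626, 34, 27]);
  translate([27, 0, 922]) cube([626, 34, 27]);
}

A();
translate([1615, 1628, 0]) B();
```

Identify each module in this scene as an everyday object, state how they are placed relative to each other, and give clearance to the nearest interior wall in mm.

Clearances: x = 1495, y = 1508; minimum 1495 mm.

A is a house frame. B is a picture frame. The picture frame sits inside the house frame, centred. The clearance to the nearest interior wall is 1495 mm.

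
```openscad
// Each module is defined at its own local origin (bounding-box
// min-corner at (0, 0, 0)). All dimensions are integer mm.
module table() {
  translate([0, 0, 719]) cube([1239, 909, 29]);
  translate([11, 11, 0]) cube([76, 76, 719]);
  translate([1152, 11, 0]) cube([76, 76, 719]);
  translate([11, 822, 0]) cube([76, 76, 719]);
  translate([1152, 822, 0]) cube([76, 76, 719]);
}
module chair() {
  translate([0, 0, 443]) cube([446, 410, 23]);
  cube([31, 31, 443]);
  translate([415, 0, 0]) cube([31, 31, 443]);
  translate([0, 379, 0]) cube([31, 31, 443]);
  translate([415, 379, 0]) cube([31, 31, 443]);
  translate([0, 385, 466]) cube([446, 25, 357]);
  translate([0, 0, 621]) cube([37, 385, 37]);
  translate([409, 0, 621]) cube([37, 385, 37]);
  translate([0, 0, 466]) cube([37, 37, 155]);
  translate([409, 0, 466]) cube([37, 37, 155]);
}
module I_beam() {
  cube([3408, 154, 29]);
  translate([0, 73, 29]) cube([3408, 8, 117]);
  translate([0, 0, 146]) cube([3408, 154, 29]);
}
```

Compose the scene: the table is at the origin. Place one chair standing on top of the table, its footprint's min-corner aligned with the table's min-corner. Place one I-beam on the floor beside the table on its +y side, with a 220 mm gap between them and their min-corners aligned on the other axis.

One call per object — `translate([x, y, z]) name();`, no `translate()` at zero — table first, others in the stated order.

table();
translate([0, 0, 748]) chair();
translate([0, 1129, 0]) I_beam();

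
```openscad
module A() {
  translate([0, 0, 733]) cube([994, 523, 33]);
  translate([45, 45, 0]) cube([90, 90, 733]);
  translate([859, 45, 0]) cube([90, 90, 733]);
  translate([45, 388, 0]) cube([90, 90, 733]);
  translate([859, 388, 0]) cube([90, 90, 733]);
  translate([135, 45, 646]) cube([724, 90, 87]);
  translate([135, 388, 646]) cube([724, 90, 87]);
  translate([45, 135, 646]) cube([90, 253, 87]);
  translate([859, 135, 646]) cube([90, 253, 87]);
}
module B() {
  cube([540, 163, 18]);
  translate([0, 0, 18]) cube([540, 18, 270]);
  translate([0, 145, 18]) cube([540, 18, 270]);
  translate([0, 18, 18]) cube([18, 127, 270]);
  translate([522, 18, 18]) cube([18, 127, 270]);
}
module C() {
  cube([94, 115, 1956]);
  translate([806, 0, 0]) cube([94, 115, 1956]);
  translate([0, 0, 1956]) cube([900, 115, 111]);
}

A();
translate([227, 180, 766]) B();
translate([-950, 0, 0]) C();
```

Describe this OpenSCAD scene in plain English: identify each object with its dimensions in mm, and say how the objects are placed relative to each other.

A is a table with a 994×523 mm rectangular top, 33 mm thick, top surface at z = 766 mm, supported by four 90×90 mm square legs, each inset 45 mm from the nearest pair of top edges, running from the floor. Four apron rails, 90 mm thick and 87 mm tall, run between adjacent legs with their top edges flush with the underside of the top and their outer faces flush with the legs' outer faces.

B is an open storage box with external size 540×163×288 mm and wall thickness 18 mm (the base is also 18 mm thick). The base covers the whole footprint; the four walls stand on the base, with the y-facing walls full-width and the x-facing walls fitting between their inner faces.

C is a door frame. The clear opening is 712 mm wide and 1956 mm high. Two 94 mm wide jambs, 115 mm deep, stand either side of the opening from the floor to the top of the opening. A 111 mm thick head sits across the top of both jambs, spanning the full outside width of the frame.

The open box is on top of the table, centred. The door frame is on the floor beside the table on its −x side.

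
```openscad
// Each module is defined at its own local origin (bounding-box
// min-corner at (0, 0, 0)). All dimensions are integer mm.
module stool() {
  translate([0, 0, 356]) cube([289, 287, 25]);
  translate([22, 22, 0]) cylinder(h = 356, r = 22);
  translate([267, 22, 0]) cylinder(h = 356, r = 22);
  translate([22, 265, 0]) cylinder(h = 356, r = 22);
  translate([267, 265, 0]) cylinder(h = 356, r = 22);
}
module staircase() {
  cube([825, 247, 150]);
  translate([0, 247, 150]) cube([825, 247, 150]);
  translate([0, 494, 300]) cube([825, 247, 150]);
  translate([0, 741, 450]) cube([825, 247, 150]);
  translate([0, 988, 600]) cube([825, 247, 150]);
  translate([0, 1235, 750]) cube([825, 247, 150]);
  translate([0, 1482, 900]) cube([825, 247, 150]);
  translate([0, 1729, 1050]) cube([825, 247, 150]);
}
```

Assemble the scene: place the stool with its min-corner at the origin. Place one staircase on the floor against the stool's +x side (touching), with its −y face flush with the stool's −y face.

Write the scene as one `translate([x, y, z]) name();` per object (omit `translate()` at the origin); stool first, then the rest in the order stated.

stool();
translate([289, 0, 0]) staircase();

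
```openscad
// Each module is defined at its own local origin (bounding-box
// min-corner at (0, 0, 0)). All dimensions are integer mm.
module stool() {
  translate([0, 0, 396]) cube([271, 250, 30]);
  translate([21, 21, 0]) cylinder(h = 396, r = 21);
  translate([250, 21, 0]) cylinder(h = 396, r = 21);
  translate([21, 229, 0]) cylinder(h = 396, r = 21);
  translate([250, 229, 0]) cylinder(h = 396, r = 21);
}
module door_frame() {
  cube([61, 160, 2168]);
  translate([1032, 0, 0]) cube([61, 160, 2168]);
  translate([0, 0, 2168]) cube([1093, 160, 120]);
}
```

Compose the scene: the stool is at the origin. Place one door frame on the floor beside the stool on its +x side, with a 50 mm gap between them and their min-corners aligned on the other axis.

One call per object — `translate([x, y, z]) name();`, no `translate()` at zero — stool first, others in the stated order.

stool();
translate([321, 0, 0]) door_frame();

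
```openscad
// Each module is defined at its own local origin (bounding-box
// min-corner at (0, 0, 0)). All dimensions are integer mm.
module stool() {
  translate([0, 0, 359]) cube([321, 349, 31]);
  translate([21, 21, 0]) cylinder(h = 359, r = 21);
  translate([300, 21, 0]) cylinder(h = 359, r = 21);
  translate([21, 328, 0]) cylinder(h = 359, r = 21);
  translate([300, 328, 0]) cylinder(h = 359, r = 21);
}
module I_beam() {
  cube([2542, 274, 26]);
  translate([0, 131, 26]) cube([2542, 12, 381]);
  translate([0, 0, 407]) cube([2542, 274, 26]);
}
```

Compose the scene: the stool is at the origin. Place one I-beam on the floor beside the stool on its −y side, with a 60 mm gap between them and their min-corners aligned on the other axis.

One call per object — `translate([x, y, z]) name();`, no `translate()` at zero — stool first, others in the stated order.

stool();
translate([0, -334, 0]) I_beam();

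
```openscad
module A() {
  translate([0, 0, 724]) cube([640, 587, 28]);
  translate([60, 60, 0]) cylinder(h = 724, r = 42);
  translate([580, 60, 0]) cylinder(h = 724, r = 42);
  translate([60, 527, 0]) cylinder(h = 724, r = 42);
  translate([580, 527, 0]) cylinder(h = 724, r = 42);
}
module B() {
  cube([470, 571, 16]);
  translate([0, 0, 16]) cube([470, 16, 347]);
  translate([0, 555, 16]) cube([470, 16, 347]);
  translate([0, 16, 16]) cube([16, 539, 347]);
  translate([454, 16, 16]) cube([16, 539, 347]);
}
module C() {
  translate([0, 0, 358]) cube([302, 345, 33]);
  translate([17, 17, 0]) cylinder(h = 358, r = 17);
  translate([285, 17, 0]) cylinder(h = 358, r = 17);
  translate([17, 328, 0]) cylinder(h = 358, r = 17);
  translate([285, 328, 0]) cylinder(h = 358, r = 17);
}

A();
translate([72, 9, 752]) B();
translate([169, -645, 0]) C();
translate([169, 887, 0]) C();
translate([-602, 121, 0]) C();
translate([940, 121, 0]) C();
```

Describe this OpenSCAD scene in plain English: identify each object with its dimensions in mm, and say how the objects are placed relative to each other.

A is a table: top 640 mm (x) × 587 mm (y), 28 mm thick, upper face at z = 752 mm, on four round legs of 84 mm diameter, each leg's bounding box inset 18 mm from the nearest pair of top edges, running from z = 0 to the bottom of the top.

B is an open storage box with external size 470×571×363 mm and wall thickness 16 mm (the base is also 16 mm thick). The base covers the whole footprint; the four walls stand on the base, with the y-facing walls full-width and the x-facing walls fitting between their inner faces.

C is a four-legged stool. The seat is a 302×345×33 mm slab whose top surface is at z = 391 mm; four round legs, each 34 mm in diameter, run from the floor (z = 0) to the underside of the seat, each leg's axis is inset half a diameter from the nearest pair of seat edges (so the leg's bounding box is flush with the corner).

The open box is on top of the table. Four stools sit around the table at the −y, +y, −x, +x sides.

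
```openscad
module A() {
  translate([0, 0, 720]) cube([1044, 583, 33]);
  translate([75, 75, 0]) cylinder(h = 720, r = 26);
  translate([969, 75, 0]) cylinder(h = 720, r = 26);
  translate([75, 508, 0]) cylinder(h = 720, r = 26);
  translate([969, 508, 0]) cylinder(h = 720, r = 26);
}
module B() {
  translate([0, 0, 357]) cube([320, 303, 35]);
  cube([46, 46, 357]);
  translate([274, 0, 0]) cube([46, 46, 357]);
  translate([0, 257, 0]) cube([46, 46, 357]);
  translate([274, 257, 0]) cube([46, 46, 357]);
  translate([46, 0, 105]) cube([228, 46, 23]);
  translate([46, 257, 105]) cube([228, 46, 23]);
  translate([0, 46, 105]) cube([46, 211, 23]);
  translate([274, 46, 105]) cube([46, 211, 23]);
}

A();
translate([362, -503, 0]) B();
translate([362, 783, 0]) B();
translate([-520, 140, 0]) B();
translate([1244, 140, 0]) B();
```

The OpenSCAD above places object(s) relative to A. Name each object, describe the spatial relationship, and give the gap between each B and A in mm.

A is a table. B is a stool. Four stools sit around the table at the −y, +y, −x, +x sides. The gap between each stool and the table is 200 mm.

Each stool's nearest face is 200 mm from the table's bounding box.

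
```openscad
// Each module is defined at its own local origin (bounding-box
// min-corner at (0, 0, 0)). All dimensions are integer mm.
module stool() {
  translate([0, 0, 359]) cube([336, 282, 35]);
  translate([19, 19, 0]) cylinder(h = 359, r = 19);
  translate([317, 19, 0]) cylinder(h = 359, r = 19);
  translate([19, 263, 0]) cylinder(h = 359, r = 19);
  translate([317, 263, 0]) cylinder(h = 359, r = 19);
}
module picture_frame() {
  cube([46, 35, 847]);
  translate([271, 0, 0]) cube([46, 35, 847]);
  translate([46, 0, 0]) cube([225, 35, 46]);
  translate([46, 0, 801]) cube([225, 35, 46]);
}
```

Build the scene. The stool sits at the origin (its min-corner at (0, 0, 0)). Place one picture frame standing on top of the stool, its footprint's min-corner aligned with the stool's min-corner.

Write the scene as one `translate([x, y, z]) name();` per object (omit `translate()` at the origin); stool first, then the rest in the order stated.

stool();
translate([0, 0, 394]) picture_frame();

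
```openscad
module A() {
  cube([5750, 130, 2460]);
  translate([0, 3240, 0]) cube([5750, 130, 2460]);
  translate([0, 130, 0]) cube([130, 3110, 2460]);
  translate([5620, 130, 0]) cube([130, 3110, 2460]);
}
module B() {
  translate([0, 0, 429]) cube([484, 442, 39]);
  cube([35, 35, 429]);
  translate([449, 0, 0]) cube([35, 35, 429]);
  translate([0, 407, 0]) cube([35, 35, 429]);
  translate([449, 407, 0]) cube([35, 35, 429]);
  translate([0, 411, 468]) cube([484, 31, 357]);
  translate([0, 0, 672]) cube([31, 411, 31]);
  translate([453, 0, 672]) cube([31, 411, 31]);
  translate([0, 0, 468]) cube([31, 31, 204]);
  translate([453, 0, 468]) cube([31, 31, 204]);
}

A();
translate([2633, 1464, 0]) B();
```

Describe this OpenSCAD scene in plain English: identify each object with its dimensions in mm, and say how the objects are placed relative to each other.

A is the wall frame of a small rectangular building: four walls, each 2460 mm tall and 130 mm thick, enclosing a footprint 5750 mm (x) by 3370 mm (y) outside-to-outside, with no floor or roof. The front and back walls (the −y and +y sides) span the full width; the two side walls fit between them.

B is a chair. The seat is a 484×442×39 mm slab with its top at z = 468 mm, on four 35×35 mm corner legs (flush with the seat edges, standing on z = 0). A flat backrest 31 mm thick, 357 mm tall, spans the full seat width and rises from the seat top along its +y edge, rear face flush with the rear of the seat. Two armrests of 31×31 mm section run along each side from the seat's front edge to the front of the backrest, top faces 235 mm above the seat top and outer faces flush with the seat's x-edges; a 31×31 mm post under the front of each armrest stands on the seat at the front corner.

The chair sits inside the house frame, centred.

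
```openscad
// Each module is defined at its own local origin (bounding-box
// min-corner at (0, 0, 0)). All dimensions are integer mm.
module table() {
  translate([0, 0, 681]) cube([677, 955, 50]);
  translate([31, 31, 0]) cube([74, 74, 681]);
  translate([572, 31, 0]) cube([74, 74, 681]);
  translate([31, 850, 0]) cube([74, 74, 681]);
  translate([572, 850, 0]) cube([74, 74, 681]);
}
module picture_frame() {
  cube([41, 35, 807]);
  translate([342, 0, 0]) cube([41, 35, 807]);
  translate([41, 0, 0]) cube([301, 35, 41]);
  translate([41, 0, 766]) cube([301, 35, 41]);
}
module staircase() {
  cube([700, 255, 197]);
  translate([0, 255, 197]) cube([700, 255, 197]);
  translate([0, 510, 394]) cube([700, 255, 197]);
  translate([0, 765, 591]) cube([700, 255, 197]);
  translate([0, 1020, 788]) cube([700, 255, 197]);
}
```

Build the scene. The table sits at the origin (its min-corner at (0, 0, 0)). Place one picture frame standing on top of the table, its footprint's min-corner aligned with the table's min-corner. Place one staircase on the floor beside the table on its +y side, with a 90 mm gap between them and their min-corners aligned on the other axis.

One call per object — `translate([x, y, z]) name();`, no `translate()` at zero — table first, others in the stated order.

table();
translate([0, 0, 731]) picture_frame();
translate([0, 1045, 0]) staircase();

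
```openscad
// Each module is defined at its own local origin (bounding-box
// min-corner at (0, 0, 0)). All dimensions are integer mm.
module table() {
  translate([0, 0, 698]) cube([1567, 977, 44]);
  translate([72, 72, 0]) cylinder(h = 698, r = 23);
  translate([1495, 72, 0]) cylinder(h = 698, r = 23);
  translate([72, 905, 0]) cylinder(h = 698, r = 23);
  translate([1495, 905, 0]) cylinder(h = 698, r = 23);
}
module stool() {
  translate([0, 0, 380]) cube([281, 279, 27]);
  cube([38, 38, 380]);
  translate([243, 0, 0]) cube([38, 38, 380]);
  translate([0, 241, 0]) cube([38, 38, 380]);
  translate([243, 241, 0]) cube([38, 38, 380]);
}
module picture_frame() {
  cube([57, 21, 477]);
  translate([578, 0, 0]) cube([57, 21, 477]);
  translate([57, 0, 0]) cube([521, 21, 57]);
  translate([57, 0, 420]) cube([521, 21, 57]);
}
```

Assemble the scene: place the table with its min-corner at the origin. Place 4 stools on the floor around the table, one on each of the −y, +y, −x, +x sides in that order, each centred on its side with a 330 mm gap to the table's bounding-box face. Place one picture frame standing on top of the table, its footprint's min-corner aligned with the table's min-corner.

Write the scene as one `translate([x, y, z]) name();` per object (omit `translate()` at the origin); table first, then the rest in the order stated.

table();
translate([643, -609, 0]) stool();
translate([643, 1307, 0]) stool();
translate([-611, 349, 0]) stool();
translate([1897, 349, 0]) stool();
translate([0, 0, 742]) picture_frame();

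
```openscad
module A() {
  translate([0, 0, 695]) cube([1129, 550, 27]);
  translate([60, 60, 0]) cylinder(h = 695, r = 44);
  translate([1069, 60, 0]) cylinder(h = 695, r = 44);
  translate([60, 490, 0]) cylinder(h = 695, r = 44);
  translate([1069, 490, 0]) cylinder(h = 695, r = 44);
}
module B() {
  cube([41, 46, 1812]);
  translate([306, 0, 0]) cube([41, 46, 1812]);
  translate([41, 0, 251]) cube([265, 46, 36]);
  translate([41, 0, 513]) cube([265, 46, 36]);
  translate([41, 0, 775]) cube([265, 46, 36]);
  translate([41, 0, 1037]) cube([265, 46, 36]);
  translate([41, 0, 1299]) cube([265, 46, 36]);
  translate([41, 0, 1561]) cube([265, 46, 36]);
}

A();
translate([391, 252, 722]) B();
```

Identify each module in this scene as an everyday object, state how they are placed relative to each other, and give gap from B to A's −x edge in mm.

A is a table. B is a ladder. The ladder is on top of the table, centred. The gap from the ladder to the table's −x edge is 391 mm.

The ladder's min-x is at 391; the table's min-x is 0; gap = 391 mm.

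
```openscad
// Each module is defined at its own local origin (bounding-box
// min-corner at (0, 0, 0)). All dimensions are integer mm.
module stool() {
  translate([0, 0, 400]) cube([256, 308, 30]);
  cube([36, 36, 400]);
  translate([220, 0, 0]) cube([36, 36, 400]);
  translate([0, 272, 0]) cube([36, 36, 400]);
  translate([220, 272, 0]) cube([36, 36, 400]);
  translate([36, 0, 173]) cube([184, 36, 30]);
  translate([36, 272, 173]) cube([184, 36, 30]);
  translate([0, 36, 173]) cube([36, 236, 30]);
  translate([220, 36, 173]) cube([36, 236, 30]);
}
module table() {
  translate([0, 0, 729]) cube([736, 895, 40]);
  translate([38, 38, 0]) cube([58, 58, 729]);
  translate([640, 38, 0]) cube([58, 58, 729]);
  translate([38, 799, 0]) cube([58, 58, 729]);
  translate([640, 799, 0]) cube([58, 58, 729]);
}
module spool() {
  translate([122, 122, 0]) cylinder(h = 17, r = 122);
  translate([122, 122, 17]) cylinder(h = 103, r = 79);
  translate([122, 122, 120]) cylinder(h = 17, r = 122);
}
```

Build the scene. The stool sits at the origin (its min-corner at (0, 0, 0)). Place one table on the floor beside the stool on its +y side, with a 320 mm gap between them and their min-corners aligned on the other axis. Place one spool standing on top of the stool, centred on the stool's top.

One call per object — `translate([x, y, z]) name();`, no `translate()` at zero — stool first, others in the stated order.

stool();
translate([0, 628, 0]) table();
translate([6, 32, 430]) spool();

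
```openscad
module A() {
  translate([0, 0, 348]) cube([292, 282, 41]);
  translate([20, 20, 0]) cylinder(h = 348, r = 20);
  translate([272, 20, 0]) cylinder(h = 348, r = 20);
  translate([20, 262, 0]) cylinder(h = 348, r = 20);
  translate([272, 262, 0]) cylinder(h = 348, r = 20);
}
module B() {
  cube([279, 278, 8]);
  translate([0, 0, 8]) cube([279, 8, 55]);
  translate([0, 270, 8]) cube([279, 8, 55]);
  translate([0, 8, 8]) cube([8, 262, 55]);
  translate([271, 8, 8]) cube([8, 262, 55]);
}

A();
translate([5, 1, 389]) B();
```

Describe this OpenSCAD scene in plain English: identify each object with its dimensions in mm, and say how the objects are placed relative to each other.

A is a simple wooden stool: a rectangular seat 292 mm (x) by 282 mm (y), 41 mm thick, top face at z = 389 mm, on four round legs, each 40 mm in diameter. The legs rest on z = 0, each leg's axis is inset half a diameter from the nearest pair of seat edges (so the leg's bounding box is flush with the corner).

B is an open storage box with external size 279×278×63 mm and wall thickness 8 mm (the base is also 8 mm thick). The base covers the whole footprint; the four walls stand on the base, with the y-facing walls full-width and the x-facing walls fitting between their inner faces.

The open box is on top of the stool.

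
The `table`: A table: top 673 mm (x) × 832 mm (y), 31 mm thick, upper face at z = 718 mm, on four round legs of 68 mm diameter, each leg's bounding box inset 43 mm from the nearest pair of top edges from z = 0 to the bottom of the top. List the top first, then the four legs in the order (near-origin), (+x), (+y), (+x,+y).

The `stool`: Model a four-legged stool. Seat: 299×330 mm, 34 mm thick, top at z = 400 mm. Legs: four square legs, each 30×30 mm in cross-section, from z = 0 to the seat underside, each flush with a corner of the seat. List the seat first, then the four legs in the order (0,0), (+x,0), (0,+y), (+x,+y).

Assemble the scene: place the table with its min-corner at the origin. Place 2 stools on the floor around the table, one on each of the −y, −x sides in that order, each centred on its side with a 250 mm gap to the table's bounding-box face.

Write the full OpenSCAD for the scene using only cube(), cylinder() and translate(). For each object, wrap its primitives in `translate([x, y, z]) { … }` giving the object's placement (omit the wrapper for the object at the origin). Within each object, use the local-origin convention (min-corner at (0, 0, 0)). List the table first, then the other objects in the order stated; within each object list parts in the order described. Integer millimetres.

translate([0, 0, 687]) cube([673, 832, 31]);
translate([77, 77, 0]) cylinder(h = 687, r = 34);
translate([596, 77, 0]) cylinder(h = 687, r = 34);
translate([77, 755, 0]) cylinder(h = 687, r = 34);
translate([596, 755, 0]) cylinder(h = 687, r = 34);
translate([187, -580, 0]) {
  translate([0, 0, 366]) cube([299, 330, 34]);
  cube([30, 30, 366]);
  translate([269, 0, 0]) cube([30, 30, 366]);
  translate([0, 300, 0]) cube([30, 30, 366]);
  translate([269, 300, 0]) cube([30, 30, 366]);
}
translate([-549, 251, 0]) {
  translate([0, 0, 366]) cube([299, 330, 34]);
  cube([30, 30, 366]);
  translate([269, 0, 0]) cube([30, 30, 366]);
  translate([0, 300, 0]) cube([30, 30, 366]);
  translate([269, 300, 0]) cube([30, 30, 366]);
}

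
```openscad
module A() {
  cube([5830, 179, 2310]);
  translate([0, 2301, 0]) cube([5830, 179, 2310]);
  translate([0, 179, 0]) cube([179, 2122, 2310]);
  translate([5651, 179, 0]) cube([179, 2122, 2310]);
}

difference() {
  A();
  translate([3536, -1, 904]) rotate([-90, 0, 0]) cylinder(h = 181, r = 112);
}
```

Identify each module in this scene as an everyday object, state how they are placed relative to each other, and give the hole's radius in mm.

The subtracted cylinder has r = 112 mm.

A is a house frame. The house frame has a circular hole through its front wall. The hole's radius is 112 mm.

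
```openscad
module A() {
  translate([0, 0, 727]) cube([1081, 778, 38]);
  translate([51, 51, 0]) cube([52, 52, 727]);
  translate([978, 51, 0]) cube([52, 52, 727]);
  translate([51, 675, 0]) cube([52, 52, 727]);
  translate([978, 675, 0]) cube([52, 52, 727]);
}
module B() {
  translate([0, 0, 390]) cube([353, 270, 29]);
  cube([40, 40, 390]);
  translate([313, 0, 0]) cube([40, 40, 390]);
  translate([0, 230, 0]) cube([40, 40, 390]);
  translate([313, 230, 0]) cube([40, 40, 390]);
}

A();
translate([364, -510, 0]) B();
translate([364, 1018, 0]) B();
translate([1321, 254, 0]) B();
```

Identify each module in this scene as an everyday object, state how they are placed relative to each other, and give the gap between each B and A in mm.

A is a table. B is a stool. Three stools sit around the table at the −y, +y, +x sides. The gap between each stool and the table is 240 mm.

Each stool's nearest face is 240 mm from the table's bounding box.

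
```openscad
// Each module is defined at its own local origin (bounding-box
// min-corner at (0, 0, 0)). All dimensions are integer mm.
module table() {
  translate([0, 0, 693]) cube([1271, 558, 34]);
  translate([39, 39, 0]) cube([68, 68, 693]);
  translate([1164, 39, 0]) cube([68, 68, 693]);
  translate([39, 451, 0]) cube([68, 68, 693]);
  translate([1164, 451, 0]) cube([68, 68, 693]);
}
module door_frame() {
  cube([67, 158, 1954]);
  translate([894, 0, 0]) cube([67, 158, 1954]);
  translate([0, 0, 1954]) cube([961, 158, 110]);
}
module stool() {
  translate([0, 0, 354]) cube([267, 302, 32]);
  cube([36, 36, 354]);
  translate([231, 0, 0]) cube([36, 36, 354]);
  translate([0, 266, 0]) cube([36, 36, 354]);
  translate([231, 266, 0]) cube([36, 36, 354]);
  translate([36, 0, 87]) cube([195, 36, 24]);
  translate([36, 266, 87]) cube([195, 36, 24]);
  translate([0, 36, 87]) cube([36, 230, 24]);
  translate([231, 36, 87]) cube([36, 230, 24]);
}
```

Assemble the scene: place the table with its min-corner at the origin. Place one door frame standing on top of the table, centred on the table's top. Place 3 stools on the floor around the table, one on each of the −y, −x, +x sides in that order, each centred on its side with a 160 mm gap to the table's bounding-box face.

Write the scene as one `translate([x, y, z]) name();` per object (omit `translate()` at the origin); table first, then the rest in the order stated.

table();
translate([155, 200, 727]) door_frame();
translate([502, -462, 0]) stool();
translate([-427, 128, 0]) stool();
translate([1431, 128, 0]) stool();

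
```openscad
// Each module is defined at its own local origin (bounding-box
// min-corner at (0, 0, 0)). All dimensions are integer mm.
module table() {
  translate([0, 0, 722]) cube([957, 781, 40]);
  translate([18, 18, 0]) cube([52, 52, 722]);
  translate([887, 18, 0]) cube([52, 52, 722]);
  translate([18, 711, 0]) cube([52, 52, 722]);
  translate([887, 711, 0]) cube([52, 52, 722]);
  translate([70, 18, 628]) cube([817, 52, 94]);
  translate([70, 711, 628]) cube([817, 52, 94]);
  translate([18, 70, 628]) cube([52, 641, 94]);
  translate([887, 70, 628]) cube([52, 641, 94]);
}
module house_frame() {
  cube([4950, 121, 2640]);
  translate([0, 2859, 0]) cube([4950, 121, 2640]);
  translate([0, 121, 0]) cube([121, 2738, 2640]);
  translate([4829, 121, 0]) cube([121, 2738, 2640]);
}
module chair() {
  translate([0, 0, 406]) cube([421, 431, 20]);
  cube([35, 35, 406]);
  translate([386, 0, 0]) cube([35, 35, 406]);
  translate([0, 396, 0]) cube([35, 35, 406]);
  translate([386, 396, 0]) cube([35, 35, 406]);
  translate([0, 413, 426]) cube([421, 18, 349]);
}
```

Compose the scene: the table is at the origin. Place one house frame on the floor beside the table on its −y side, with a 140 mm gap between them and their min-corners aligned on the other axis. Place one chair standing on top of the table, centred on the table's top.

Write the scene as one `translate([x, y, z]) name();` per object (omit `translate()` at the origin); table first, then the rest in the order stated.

table();
translate([0, -3120, 0]) house_frame();
translate([268, 175, 762]) chair();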